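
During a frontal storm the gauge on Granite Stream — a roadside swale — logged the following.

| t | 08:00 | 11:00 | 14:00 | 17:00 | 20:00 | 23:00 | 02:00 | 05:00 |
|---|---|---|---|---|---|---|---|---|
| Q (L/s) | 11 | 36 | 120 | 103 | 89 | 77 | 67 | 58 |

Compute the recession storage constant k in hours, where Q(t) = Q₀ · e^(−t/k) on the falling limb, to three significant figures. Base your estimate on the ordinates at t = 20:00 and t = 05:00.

k ≈ 21.0 h

On the falling limb, Q drops from 89 to 58 L/s between t = 20:00 and t = 05:00 (Δt = 9 h).
k = −Δt / ln(Q₂/Q₁) = −9 / ln(58/89) = 21.0 h.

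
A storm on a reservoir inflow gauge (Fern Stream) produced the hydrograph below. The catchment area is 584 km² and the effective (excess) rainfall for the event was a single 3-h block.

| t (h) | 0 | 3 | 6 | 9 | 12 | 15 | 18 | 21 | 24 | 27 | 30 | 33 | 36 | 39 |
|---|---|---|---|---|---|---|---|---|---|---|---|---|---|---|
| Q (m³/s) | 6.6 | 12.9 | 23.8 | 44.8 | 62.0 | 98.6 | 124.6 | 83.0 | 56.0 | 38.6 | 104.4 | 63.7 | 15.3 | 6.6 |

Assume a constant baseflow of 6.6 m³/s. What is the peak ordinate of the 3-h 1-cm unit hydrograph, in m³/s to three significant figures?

Direct runoff: 0.0, 6.3, 17.2, 38.2, 55.4, 92.0, 118.0, 76.4, 49.4, 32.0, 97.8, 57.1, 8.7, 0.0 m³/s; ΣQ_DR = 648.5 m³/s, peak = 118.0 m³/s.
Runoff depth d = ΣQ_DR·Δt / A = 648.5 × 10800 / (584 km²) = 11.99 mm.
The 1-cm UH is the DRH scaled by (10 mm)/d, so U_p = 118.0 × 10/11.99 = 98.4 m³/s.

U_p ≈ 98.4 m³/s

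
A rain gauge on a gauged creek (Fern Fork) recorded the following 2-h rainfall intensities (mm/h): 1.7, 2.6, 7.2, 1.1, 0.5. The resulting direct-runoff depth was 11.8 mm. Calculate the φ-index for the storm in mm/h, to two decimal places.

φ ≈ 1.95 mm/h

Only the 2 blocks with intensity above φ contribute runoff: 2.6, 7.2 mm/h.
Σ(I−φ)·Δt = d  ⇒  (2.6+7.2 − 2φ)·2 = 11.8
φ = (9.800 − 11.8/2) / 2 = 1.95 mm/h.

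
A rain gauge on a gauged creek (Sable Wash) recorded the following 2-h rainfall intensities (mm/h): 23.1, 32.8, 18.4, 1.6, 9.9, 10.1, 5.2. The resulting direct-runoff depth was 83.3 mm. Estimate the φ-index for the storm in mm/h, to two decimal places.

φ ≈ 10.88 mm/h

Only the 3 blocks with intensity above φ contribute runoff: 23.1, 32.8, 18.4 mm/h.
Σ(I−φ)·Δt = d  ⇒  (23.1+32.8+18.4 − 3φ)·2 = 83.3
φ = (74.30 − 83.3/2) / 3 = 10.88 mm/h.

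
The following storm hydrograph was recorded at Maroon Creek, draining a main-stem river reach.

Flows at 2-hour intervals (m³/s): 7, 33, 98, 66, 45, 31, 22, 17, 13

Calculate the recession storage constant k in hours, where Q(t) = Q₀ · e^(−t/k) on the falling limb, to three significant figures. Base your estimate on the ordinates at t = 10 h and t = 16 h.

On the falling limb, Q drops from 31 to 13 m³/s between t = 10 h and t = 16 h (Δt = 6 h).
k = −Δt / ln(Q₂/Q₁) = −6 / ln(13/31) = 6.90 h.

k ≈ 6.90 h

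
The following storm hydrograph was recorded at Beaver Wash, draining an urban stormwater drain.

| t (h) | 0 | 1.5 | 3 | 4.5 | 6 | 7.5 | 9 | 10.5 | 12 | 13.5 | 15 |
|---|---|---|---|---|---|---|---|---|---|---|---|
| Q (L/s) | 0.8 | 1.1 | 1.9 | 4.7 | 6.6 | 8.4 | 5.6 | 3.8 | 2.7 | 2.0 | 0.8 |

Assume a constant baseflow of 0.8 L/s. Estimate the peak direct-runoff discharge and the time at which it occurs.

Subtracting baseflow gives direct-runoff ordinates: 0.0, 0.3, 1.1, 3.9, 5.8, 7.6, 4.8, 3.0, 1.9, 1.2, 0.0 L/s.
The maximum is 7.6 L/s, occurring at the reading for t = 7.5 h.

Q_p = 7.6 L/s at t = 7.5 h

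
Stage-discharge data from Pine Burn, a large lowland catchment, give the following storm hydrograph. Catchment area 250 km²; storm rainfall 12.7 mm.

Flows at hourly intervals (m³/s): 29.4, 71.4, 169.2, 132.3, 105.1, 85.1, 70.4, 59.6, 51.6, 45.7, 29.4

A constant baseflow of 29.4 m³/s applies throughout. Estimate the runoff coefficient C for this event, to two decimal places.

C ≈ 0.60

ΣQ_DR = 525.8 m³/s; V = ΣQ_DR·Δt = 1.893 × 10^6 m³.
Runoff depth d = V / A = 7.572 mm.
C = d / P = 7.572 / 12.7 = 0.60.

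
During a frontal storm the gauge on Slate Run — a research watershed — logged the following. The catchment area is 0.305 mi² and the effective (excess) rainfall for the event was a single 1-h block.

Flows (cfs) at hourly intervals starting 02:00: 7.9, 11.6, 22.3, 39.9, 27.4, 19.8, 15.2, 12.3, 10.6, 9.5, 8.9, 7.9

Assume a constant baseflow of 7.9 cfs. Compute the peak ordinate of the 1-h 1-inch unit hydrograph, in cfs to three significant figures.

U_p ≈ 63.9 cfs

Direct runoff: 0.0, 3.7, 14.4, 32.0, 19.5, 11.9, 7.3, 4.4, 2.7, 1.6, 1.0, 0.0 cfs; ΣQ_DR = 98.50 cfs, peak = 32.0 cfs.
Runoff depth d = ΣQ_DR·Δt / A = 98.50 × 3600 / (0.305 mi²) = 0.5004 in.
The 1-inch UH is the DRH scaled by (1 in)/d, so U_p = 32.0 × 1/0.5004 = 63.9 cfs.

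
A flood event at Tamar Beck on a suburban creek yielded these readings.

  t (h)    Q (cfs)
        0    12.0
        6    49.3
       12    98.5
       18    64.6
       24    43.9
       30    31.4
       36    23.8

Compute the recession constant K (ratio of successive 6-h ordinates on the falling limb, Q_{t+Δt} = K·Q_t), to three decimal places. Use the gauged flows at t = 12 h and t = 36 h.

K ≈ 0.701

Using the recession-limb readings at t = 12 h and t = 36 h: Q falls from 98.5 to 23.8 cfs over 4 intervals.
K = (Q₂/Q₁)^(1/4) = (23.8/98.5)^(1/4) = 0.701.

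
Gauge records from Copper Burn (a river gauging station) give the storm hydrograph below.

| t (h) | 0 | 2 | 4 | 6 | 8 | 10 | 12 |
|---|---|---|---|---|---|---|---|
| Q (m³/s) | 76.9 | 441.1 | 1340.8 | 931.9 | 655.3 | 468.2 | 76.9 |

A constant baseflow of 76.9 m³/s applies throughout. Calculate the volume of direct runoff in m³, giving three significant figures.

Direct-runoff ordinates (Q − Q_b): 0.0, 364.2, 1263.9, 855.0, 578.4, 391.3, 0.0 m³/s.
ΣQ_DR = 3453 m³/s.
With Δt = 2 h = 7200 s, V = ΣQ_DR · Δt = 3453 × 7200 = 2.49 × 10^7 m³.

V ≈ 2.49 × 10^7 m³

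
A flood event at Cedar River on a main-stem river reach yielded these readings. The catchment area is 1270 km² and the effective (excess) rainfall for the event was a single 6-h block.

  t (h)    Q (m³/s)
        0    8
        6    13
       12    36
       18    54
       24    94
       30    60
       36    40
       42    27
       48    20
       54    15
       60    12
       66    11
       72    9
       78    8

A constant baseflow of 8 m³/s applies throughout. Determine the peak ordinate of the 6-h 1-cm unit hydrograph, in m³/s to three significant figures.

Direct runoff: 0.0, 5.0, 28.0, 46.0, 86.0, 52.0, 32.0, 19.0, 12.0, 7.0, 4.0, 3.0, 1.0, 0.0 m³/s; ΣQ_DR = 295.0 m³/s, peak = 86.0 m³/s.
Runoff depth d = ΣQ_DR·Δt / A = 295.0 × 21600 / (1270 km²) = 5.017 mm.
The 1-cm UH is the DRH scaled by (10 mm)/d, so U_p = 86.0 × 10/5.017 = 171 m³/s.

U_p ≈ 171 m³/s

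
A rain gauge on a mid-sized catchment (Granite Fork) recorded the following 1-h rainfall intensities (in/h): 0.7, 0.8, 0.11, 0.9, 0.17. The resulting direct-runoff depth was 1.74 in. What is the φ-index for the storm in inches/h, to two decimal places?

Only the 3 blocks with intensity above φ contribute runoff: 0.7, 0.8, 0.9 in/h.
Σ(I−φ)·Δt = d  ⇒  (0.7+0.8+0.9 − 3φ)·1 = 1.74
φ = (2.400 − 1.74/1) / 3 = 0.22 in/h.

φ ≈ 0.22 in/h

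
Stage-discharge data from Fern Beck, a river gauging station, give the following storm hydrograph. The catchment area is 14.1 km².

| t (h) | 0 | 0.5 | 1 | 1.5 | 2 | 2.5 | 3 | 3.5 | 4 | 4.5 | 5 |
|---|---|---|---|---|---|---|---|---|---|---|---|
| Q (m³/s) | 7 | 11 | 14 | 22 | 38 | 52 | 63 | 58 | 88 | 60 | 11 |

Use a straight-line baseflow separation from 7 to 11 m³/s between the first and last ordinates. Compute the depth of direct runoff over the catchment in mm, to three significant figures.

d ≈ 41.5 mm

Direct runoff: 0.00, 3.60, 6.20, 13.80, 29.40, 43.00, 53.60, 48.20, 77.80, 49.40, 0.00 m³/s; ΣQ_DR = 325.0 m³/s.
V = ΣQ_DR · Δt = 325.0 × 1800 s = 5.850 × 10^5 m³.
Over A = 14.1 km², depth = V / A = 41.5 mm.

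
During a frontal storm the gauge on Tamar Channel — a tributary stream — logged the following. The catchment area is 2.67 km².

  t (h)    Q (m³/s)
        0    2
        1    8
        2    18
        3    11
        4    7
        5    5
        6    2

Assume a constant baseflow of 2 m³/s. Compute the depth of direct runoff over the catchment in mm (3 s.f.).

d ≈ 52.6 mm

Direct runoff: 0.0, 6.0, 16.0, 9.0, 5.0, 3.0, 0.0 m³/s; ΣQ_DR = 39.00 m³/s.
V = ΣQ_DR · Δt = 39.00 × 3600 s = 1.404 × 10^5 m³.
Over A = 2.67 km², depth = V / A = 52.6 mm.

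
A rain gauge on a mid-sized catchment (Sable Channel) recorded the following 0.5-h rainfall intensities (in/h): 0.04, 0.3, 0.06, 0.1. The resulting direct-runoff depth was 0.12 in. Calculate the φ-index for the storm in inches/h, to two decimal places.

Only the 2 blocks with intensity above φ contribute runoff: 0.3, 0.1 in/h.
Σ(I−φ)·Δt = d  ⇒  (0.3+0.1 − 2φ)·0.5 = 0.12
φ = (0.4000 − 0.12/0.5) / 2 = 0.08 in/h.

φ ≈ 0.08 in/h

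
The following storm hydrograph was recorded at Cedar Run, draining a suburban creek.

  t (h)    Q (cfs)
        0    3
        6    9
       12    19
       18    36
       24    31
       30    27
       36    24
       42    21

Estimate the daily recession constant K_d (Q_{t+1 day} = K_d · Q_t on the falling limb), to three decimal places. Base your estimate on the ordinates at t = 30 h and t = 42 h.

K_d ≈ 0.605

Between t = 30 h and t = 42 h the flow falls from 27 to 21 cfs over 2×6 h = 12 h.
Per-interval ratio K = (21/27)^(1/2) = 0.8819; K_d = K^(24/6) = 0.605.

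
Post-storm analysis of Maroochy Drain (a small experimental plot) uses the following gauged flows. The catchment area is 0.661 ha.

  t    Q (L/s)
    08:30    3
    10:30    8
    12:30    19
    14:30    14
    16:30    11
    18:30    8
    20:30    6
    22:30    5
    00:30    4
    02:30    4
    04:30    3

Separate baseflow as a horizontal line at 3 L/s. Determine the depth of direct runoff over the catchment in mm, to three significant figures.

Direct runoff: 0.0, 5.0, 16.0, 11.0, 8.0, 5.0, 3.0, 2.0, 1.0, 1.0, 0.0 L/s; ΣQ_DR = 52.00 L/s.
V = ΣQ_DR · Δt = 52.00 × 7200 s = 3.744 × 10^5 L.
Over A = 0.661 ha, depth = V / A = 56.6 mm.

d ≈ 56.6 mm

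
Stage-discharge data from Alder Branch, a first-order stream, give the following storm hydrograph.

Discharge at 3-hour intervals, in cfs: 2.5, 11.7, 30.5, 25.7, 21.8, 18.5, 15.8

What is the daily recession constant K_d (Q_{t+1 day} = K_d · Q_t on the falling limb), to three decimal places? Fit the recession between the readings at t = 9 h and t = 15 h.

Between t = 9 h and t = 15 h the flow falls from 25.7 to 18.5 cfs over 2×3 h = 6 h.
Per-interval ratio K = (18.5/25.7)^(1/2) = 0.8484; K_d = K^(24/3) = 0.269.

K_d ≈ 0.269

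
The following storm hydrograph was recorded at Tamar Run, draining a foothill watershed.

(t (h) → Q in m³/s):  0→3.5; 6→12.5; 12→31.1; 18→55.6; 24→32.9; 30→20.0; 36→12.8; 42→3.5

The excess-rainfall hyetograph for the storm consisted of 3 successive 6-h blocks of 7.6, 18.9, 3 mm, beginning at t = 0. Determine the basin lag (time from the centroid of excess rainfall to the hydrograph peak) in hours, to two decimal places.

Centroid of excess rainfall: t_c = Σ P_i·t̄_i / ΣP_i = 8.0644 h (block centres at 3, 9, 15 h).
Hydrograph peak occurs at t = 18 h, so basin lag t_L = 18 − 8.0644 = 9.94 h.

t_L ≈ 9.94 h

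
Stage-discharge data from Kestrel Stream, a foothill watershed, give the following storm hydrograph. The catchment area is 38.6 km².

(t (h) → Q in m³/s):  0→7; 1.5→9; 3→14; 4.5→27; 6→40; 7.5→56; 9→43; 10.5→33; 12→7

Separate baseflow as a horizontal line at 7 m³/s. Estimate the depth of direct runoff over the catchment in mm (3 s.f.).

Direct runoff: 0.0, 2.0, 7.0, 20.0, 33.0, 49.0, 36.0, 26.0, 0.0 m³/s; ΣQ_DR = 173.0 m³/s.
V = ΣQ_DR · Δt = 173.0 × 5400 s = 9.342 × 10^5 m³.
Over A = 38.6 km², depth = V / A = 24.2 mm.

d ≈ 24.2 mm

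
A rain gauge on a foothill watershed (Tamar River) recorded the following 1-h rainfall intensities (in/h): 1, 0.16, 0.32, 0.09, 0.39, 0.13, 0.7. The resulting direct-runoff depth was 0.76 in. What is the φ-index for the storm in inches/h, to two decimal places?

Only the 2 blocks with intensity above φ contribute runoff: 1, 0.7 in/h.
Σ(I−φ)·Δt = d  ⇒  (1+0.7 − 2φ)·1 = 0.76
φ = (1.700 − 0.76/1) / 2 = 0.47 in/h.

φ ≈ 0.47 in/h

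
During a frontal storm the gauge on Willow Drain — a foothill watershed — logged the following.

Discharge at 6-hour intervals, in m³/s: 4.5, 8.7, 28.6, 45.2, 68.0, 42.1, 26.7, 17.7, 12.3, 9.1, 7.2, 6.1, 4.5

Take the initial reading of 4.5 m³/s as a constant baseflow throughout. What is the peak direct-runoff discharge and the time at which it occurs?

Q_p = 63.5 m³/s at t = 24 h

Subtracting baseflow gives direct-runoff ordinates: 0.0, 4.2, 24.1, 40.7, 63.5, 37.6, 22.2, 13.2, 7.8, 4.6, 2.7, 1.6, 0.0 m³/s.
The maximum is 63.5 m³/s, occurring at the reading for t = 24 h.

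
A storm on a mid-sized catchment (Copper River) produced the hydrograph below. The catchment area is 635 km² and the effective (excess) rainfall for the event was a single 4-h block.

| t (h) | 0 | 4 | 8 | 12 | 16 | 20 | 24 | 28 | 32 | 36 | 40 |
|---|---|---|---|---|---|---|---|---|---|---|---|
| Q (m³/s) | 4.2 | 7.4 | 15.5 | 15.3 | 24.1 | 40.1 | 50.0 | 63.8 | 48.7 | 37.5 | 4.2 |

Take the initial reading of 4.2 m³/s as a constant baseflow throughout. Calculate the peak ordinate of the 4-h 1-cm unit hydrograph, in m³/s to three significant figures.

Direct runoff: 0.0, 3.2, 11.3, 11.1, 19.9, 35.9, 45.8, 59.6, 44.5, 33.3, 0.0 m³/s; ΣQ_DR = 264.6 m³/s, peak = 59.6 m³/s.
Runoff depth d = ΣQ_DR·Δt / A = 264.6 × 14400 / (635 km²) = 6.000 mm.
The 1-cm UH is the DRH scaled by (10 mm)/d, so U_p = 59.6 × 10/6.000 = 99.3 m³/s.

U_p ≈ 99.3 m³/s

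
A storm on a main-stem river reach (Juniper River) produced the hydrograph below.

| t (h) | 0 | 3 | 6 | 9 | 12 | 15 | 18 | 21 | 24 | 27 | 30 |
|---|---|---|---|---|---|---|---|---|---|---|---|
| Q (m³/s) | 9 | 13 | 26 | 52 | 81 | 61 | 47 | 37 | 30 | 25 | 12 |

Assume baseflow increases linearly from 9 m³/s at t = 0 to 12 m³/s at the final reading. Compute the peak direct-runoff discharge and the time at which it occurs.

Q_p = 70.80 m³/s at t = 12 h

Subtracting baseflow gives direct-runoff ordinates: 0.00, 3.70, 16.40, 42.10, 70.80, 50.50, 36.20, 25.90, 18.60, 13.30, 0.00 m³/s.
The maximum is 70.80 m³/s, occurring at the reading for t = 12 h.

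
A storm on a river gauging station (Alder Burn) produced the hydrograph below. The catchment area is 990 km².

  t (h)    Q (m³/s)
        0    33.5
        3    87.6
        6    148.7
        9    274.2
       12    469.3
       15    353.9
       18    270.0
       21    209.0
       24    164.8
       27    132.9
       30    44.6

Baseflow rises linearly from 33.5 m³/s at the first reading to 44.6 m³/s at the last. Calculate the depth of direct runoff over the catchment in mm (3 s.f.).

Direct runoff: 0.00, 52.99, 112.98, 237.37, 431.36, 314.85, 229.84, 167.73, 122.42, 89.41, 0.00 m³/s; ΣQ_DR = 1759 m³/s.
V = ΣQ_DR · Δt = 1759 × 10800 s = 1.900 × 10^7 m³.
Over A = 990 km², depth = V / A = 19.2 mm.

d ≈ 19.2 mm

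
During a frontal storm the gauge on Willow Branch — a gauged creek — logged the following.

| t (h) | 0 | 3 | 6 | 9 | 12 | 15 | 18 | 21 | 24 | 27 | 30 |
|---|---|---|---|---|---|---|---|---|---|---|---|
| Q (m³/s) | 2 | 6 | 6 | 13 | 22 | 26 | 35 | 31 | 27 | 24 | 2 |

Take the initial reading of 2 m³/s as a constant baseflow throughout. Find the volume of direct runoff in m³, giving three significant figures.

Direct-runoff ordinates (Q − Q_b): 0.0, 4.0, 4.0, 11.0, 20.0, 24.0, 33.0, 29.0, 25.0, 22.0, 0.0 m³/s.
ΣQ_DR = 172.0 m³/s.
With Δt = 3 h = 10800 s, V = ΣQ_DR · Δt = 172.0 × 10800 = 1.86 × 10^6 m³.

V ≈ 1.86 × 10^6 m³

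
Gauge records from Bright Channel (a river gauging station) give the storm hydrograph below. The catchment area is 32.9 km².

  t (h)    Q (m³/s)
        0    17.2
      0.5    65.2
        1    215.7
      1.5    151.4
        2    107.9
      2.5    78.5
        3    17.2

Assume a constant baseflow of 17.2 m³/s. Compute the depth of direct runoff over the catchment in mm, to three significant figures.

d ≈ 29.1 mm

Direct runoff: 0.0, 48.0, 198.5, 134.2, 90.7, 61.3, 0.0 m³/s; ΣQ_DR = 532.7 m³/s.
V = ΣQ_DR · Δt = 532.7 × 1800 s = 9.589 × 10^5 m³.
Over A = 32.9 km², depth = V / A = 29.1 mm.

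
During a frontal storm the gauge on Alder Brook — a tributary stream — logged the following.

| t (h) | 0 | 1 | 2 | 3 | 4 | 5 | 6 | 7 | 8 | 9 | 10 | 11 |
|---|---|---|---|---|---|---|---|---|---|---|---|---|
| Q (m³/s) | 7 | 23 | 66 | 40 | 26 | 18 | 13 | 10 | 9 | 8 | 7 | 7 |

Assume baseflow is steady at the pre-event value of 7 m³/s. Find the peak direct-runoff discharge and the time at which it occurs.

Q_p = 59.0 m³/s at t = 2 h

Subtracting baseflow gives direct-runoff ordinates: 0.0, 16.0, 59.0, 33.0, 19.0, 11.0, 6.0, 3.0, 2.0, 1.0, 0.0, 0.0 m³/s.
The maximum is 59.0 m³/s, occurring at the reading for t = 2 h.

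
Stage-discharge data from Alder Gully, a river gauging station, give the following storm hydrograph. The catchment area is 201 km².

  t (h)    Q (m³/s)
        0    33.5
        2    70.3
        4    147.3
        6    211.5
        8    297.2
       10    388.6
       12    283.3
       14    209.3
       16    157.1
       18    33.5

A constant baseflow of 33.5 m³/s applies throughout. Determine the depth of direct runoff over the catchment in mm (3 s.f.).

d ≈ 53.6 mm

Direct runoff: 0.0, 36.8, 113.8, 178.0, 263.7, 355.1, 249.8, 175.8, 123.6, 0.0 m³/s; ΣQ_DR = 1497 m³/s.
V = ΣQ_DR · Δt = 1497 × 7200 s = 1.078 × 10^7 m³.
Over A = 201 km², depth = V / A = 53.6 mm.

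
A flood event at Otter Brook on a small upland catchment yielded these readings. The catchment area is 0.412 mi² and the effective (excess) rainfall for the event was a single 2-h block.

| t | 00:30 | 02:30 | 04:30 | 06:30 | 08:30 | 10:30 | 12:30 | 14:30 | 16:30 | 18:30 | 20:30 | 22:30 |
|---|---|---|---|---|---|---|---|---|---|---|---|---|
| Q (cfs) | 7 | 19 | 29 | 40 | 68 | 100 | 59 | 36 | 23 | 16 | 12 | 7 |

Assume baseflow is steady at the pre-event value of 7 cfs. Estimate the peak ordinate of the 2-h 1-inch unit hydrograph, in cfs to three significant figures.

U_p ≈ 37.2 cfs

Direct runoff: 0.0, 12.0, 22.0, 33.0, 61.0, 93.0, 52.0, 29.0, 16.0, 9.0, 5.0, 0.0 cfs; ΣQ_DR = 332.0 cfs, peak = 93.0 cfs.
Runoff depth d = ΣQ_DR·Δt / A = 332.0 × 7200 / (0.412 mi²) = 2.497 in.
The 1-inch UH is the DRH scaled by (1 in)/d, so U_p = 93.0 × 1/2.497 = 37.2 cfs.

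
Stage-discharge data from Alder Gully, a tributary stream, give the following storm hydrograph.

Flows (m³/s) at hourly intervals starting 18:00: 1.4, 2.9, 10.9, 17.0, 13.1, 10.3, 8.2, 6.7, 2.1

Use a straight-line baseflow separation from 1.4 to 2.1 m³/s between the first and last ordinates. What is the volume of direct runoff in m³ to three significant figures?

V ≈ 2.05 × 10^5 m³

Direct-runoff ordinates (Q − Q_b): 0.00, 1.41, 9.32, 15.34, 11.35, 8.46, 6.28, 4.69, 0.00 m³/s.
ΣQ_DR = 56.85 m³/s.
With Δt = 1 h = 3600 s, V = ΣQ_DR · Δt = 56.85 × 3600 = 2.05 × 10^5 m³.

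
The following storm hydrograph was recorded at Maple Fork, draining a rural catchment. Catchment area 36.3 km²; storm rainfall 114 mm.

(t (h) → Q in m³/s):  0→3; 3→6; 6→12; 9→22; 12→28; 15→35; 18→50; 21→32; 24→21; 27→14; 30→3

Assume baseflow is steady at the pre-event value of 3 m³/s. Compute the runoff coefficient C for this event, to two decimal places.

C ≈ 0.50

ΣQ_DR = 193.0 m³/s; V = ΣQ_DR·Δt = 2.084 × 10^6 m³.
Runoff depth d = V / A = 57.42 mm.
C = d / P = 57.42 / 114 = 0.50.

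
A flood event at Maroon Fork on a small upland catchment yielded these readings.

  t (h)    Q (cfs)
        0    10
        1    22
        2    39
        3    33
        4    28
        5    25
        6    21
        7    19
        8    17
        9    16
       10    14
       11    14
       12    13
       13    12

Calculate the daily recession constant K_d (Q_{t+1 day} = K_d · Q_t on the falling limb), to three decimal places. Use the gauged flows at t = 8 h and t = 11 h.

K_d ≈ 0.212

Between t = 8 h and t = 11 h the flow falls from 17 to 14 cfs over 3×1 h = 3 h.
Per-interval ratio K = (14/17)^(1/3) = 0.9373; K_d = K^(24/1) = 0.212.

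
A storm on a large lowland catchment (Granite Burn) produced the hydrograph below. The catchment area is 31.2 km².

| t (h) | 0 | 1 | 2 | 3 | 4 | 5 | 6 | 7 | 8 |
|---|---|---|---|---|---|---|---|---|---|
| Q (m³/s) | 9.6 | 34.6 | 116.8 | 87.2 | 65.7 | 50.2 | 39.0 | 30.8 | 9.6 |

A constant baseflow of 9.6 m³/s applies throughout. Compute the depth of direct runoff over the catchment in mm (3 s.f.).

Direct runoff: 0.0, 25.0, 107.2, 77.6, 56.1, 40.6, 29.4, 21.2, 0.0 m³/s; ΣQ_DR = 357.1 m³/s.
V = ΣQ_DR · Δt = 357.1 × 3600 s = 1.286 × 10^6 m³.
Over A = 31.2 km², depth = V / A = 41.2 mm.

d ≈ 41.2 mm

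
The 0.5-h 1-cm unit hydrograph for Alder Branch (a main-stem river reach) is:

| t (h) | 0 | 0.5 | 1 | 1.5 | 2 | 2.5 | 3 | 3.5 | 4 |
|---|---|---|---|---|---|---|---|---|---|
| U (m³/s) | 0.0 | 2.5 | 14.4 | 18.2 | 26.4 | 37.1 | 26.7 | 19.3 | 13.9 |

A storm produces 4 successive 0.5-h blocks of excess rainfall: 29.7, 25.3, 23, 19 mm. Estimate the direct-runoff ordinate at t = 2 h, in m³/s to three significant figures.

By discrete convolution, Q_j = Σ (P_i / 10 mm) · U_{j−i}.
At t = 2 h (j=4): Q = (29.7/10)·26.4 + (25.3/10)·18.2 + (23/10)·14.4 + (19/10)·2.5 = 162 m³/s.

Q ≈ 162 m³/s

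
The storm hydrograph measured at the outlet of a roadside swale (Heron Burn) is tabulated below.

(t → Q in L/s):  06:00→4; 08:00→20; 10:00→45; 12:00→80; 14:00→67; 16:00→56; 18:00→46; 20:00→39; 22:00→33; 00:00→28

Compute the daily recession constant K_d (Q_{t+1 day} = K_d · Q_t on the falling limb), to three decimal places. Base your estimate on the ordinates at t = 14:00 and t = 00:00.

K_d ≈ 0.123

Between t = 14:00 and t = 00:00 the flow falls from 67 to 28 L/s over 5×2 h = 10 h.
Per-interval ratio K = (28/67)^(1/5) = 0.8399; K_d = K^(24/2) = 0.123.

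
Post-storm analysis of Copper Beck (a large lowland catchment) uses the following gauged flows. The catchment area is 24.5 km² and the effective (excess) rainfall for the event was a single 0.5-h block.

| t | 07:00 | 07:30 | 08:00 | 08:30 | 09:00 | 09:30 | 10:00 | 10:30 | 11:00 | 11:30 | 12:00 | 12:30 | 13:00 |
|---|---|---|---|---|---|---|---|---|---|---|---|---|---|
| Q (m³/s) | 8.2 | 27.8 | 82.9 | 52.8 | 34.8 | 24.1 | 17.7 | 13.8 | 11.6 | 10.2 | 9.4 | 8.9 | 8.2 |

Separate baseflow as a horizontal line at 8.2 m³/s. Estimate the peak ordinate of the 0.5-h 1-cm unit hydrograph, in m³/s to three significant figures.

Direct runoff: 0.0, 19.6, 74.7, 44.6, 26.6, 15.9, 9.5, 5.6, 3.4, 2.0, 1.2, 0.7, 0.0 m³/s; ΣQ_DR = 203.8 m³/s, peak = 74.7 m³/s.
Runoff depth d = ΣQ_DR·Δt / A = 203.8 × 1800 / (24.5 km²) = 14.97 mm.
The 1-cm UH is the DRH scaled by (10 mm)/d, so U_p = 74.7 × 10/14.97 = 49.9 m³/s.

U_p ≈ 49.9 m³/s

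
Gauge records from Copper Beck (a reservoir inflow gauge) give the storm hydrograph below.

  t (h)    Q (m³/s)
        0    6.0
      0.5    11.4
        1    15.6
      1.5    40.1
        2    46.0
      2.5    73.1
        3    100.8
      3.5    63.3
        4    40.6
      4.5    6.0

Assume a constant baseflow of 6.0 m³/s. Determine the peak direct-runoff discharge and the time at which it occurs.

Subtracting baseflow gives direct-runoff ordinates: 0.0, 5.4, 9.6, 34.1, 40.0, 67.1, 94.8, 57.3, 34.6, 0.0 m³/s.
The maximum is 94.8 m³/s, occurring at the reading for t = 3 h.

Q_p = 94.8 m³/s at t = 3 h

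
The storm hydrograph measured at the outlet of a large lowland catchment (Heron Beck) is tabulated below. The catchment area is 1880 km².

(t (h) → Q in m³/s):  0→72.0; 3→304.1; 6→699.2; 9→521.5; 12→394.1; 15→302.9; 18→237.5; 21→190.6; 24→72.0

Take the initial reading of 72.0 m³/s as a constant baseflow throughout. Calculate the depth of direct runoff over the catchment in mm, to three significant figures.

d ≈ 12.3 mm

Direct runoff: 0.0, 232.1, 627.2, 449.5, 322.1, 230.9, 165.5, 118.6, 0.0 m³/s; ΣQ_DR = 2146 m³/s.
V = ΣQ_DR · Δt = 2146 × 10800 s = 2.318 × 10^7 m³.
Over A = 1880 km², depth = V / A = 12.3 mm.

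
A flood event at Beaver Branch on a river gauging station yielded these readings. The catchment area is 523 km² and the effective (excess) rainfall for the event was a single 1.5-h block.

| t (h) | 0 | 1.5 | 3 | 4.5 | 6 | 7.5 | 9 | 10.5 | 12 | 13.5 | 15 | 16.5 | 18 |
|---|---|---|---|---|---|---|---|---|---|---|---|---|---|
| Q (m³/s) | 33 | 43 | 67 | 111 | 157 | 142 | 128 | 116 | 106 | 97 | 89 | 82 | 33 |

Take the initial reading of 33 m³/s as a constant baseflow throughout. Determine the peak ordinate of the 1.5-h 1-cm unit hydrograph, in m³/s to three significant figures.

U_p ≈ 155 m³/s

Direct runoff: 0.0, 10.0, 34.0, 78.0, 124.0, 109.0, 95.0, 83.0, 73.0, 64.0, 56.0, 49.0, 0.0 m³/s; ΣQ_DR = 775.0 m³/s, peak = 124.0 m³/s.
Runoff depth d = ΣQ_DR·Δt / A = 775.0 × 5400 / (523 km²) = 8.002 mm.
The 1-cm UH is the DRH scaled by (10 mm)/d, so U_p = 124.0 × 10/8.002 = 155 m³/s.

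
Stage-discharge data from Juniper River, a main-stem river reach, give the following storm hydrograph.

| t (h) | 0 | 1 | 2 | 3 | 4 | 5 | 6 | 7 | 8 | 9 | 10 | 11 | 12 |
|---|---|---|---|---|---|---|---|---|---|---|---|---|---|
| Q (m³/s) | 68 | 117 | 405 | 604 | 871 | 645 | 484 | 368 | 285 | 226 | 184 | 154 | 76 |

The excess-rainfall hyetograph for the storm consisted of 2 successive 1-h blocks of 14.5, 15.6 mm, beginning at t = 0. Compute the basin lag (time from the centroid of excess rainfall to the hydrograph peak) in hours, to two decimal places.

t_L ≈ 2.98 h

Centroid of excess rainfall: t_c = Σ P_i·t̄_i / ΣP_i = 1.0183 h (block centres at 0.5, 1.5 h).
Hydrograph peak occurs at t = 4 h, so basin lag t_L = 4 − 1.0183 = 2.98 h.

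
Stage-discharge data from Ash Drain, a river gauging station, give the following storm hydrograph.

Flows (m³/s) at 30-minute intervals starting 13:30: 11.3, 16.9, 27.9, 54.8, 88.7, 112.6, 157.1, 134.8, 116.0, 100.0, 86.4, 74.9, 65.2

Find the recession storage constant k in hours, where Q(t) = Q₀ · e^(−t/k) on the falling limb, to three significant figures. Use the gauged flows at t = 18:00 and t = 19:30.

On the falling limb, Q drops from 100.0 to 65.2 m³/s between t = 18:00 and t = 19:30 (Δt = 1.5 h).
k = −Δt / ln(Q₂/Q₁) = −1.5 / ln(65.2/100.0) = 3.51 h.

k ≈ 3.51 h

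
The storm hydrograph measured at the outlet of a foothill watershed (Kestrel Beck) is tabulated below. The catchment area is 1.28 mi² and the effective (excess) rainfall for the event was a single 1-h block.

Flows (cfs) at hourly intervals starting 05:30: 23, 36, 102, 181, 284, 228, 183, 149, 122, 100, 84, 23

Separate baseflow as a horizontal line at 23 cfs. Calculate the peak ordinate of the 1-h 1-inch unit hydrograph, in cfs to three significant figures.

U_p ≈ 174 cfs

Direct runoff: 0.0, 13.0, 79.0, 158.0, 261.0, 205.0, 160.0, 126.0, 99.0, 77.0, 61.0, 0.0 cfs; ΣQ_DR = 1239 cfs, peak = 261.0 cfs.
Runoff depth d = ΣQ_DR·Δt / A = 1239 × 3600 / (1.28 mi²) = 1.500 in.
The 1-inch UH is the DRH scaled by (1 in)/d, so U_p = 261.0 × 1/1.500 = 174 cfs.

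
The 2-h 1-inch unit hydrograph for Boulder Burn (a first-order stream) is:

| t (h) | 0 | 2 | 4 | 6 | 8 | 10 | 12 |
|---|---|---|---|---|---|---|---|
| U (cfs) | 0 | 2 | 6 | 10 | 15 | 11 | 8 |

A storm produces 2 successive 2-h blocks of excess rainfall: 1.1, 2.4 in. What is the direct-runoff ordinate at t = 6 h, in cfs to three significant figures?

By discrete convolution, Q_j = Σ (P_i / 1 in) · U_{j−i}.
At t = 6 h (j=3): Q = (1.1/1)·10 + (2.4/1)·6 = 25.4 cfs.

Q ≈ 25.4 cfs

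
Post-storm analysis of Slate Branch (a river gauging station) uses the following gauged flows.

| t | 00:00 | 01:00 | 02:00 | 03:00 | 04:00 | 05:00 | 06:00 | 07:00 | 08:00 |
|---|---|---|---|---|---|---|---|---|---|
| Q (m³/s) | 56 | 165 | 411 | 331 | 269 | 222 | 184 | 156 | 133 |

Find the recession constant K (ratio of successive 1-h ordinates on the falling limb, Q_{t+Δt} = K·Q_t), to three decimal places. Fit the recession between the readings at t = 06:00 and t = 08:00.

K ≈ 0.850

Using the recession-limb readings at t = 06:00 and t = 08:00: Q falls from 184 to 133 m³/s over 2 intervals.
K = (Q₂/Q₁)^(1/2) = (133/184)^(1/2) = 0.850.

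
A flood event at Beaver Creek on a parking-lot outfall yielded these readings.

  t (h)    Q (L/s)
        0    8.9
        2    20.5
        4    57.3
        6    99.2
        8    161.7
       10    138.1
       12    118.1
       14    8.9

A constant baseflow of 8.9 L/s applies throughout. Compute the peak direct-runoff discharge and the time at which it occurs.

Q_p = 152.8 L/s at t = 8 h

Subtracting baseflow gives direct-runoff ordinates: 0.0, 11.6, 48.4, 90.3, 152.8, 129.2, 109.2, 0.0 L/s.
The maximum is 152.8 L/s, occurring at the reading for t = 8 h.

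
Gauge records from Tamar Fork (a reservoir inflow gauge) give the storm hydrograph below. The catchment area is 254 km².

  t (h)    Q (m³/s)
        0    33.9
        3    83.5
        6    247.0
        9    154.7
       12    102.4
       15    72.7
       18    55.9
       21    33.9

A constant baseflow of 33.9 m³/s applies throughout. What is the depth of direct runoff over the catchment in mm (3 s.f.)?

d ≈ 21.8 mm

Direct runoff: 0.0, 49.6, 213.1, 120.8, 68.5, 38.8, 22.0, 0.0 m³/s; ΣQ_DR = 512.8 m³/s.
V = ΣQ_DR · Δt = 512.8 × 10800 s = 5.538 × 10^6 m³.
Over A = 254 km², depth = V / A = 21.8 mm.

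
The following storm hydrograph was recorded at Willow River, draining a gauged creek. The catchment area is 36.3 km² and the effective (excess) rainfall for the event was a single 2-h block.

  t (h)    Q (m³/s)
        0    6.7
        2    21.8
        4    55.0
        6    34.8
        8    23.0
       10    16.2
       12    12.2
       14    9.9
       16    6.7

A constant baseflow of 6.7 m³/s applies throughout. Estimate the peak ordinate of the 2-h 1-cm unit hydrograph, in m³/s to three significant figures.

U_p ≈ 19.3 m³/s

Direct runoff: 0.0, 15.1, 48.3, 28.1, 16.3, 9.5, 5.5, 3.2, 0.0 m³/s; ΣQ_DR = 126.0 m³/s, peak = 48.3 m³/s.
Runoff depth d = ΣQ_DR·Δt / A = 126.0 × 7200 / (36.3 km²) = 24.99 mm.
The 1-cm UH is the DRH scaled by (10 mm)/d, so U_p = 48.3 × 10/24.99 = 19.3 m³/s.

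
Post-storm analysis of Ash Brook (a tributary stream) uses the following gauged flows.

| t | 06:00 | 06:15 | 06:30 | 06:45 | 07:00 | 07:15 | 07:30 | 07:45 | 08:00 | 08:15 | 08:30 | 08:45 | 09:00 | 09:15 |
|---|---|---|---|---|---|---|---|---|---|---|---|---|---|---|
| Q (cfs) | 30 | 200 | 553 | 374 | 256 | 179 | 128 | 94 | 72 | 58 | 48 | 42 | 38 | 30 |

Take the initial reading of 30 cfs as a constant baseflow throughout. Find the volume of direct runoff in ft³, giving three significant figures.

Direct-runoff ordinates (Q − Q_b): 0.0, 170.0, 523.0, 344.0, 226.0, 149.0, 98.0, 64.0, 42.0, 28.0, 18.0, 12.0, 8.0, 0.0 cfs.
ΣQ_DR = 1682 cfs.
With Δt = 0.25 h = 900 s, V = ΣQ_DR · Δt = 1682 × 900 = 1.51 × 10^6 ft³.

V ≈ 1.51 × 10^6 ft³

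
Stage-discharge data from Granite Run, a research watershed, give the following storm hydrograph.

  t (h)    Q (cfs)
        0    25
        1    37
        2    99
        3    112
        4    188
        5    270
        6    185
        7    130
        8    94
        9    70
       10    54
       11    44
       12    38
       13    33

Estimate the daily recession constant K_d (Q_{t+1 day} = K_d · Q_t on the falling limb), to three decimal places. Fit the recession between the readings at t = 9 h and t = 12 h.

Between t = 9 h and t = 12 h the flow falls from 70 to 38 cfs over 3×1 h = 3 h.
Per-interval ratio K = (38/70)^(1/3) = 0.8158; K_d = K^(24/1) = 0.008.

K_d ≈ 0.008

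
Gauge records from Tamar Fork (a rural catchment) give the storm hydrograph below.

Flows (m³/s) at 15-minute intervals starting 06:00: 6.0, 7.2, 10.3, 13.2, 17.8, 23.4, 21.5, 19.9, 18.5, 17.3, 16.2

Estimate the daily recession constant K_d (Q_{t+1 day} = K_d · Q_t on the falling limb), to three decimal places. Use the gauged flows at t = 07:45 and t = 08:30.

Between t = 07:45 and t = 08:30 the flow falls from 19.9 to 16.2 m³/s over 3×0.25 h = 0.75 h.
Per-interval ratio K = (16.2/19.9)^(1/3) = 0.9337; K_d = K^(24/0.25) = 0.001.

K_d ≈ 0.001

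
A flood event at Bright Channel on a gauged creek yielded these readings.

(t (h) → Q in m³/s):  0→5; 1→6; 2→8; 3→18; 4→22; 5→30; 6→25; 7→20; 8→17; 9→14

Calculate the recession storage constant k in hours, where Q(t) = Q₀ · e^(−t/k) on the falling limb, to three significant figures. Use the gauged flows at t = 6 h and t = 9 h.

k ≈ 5.17 h

On the falling limb, Q drops from 25 to 14 m³/s between t = 6 h and t = 9 h (Δt = 3 h).
k = −Δt / ln(Q₂/Q₁) = −3 / ln(14/25) = 5.17 h.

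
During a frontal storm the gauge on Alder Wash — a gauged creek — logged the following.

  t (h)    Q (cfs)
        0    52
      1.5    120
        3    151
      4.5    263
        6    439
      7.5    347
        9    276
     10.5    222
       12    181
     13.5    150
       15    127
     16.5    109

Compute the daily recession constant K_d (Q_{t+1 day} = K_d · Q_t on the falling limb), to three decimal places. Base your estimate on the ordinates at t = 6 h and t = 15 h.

K_d ≈ 0.037

Between t = 6 h and t = 15 h the flow falls from 439 to 127 cfs over 6×1.5 h = 9 h.
Per-interval ratio K = (127/439)^(1/6) = 0.8132; K_d = K^(24/1.5) = 0.037.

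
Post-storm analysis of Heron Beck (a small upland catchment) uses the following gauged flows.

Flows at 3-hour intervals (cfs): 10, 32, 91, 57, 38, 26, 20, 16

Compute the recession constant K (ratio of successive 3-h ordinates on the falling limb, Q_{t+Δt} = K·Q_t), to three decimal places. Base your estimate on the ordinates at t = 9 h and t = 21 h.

K ≈ 0.728

Using the recession-limb readings at t = 9 h and t = 21 h: Q falls from 57 to 16 cfs over 4 intervals.
K = (Q₂/Q₁)^(1/4) = (16/57)^(1/4) = 0.728.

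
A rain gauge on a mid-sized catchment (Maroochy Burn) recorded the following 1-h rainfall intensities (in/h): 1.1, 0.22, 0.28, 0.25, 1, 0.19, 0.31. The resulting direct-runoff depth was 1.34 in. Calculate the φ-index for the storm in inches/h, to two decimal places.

φ ≈ 0.38 in/h

Only the 2 blocks with intensity above φ contribute runoff: 1.1, 1 in/h.
Σ(I−φ)·Δt = d  ⇒  (1.1+1 − 2φ)·1 = 1.34
φ = (2.100 − 1.34/1) / 2 = 0.38 in/h.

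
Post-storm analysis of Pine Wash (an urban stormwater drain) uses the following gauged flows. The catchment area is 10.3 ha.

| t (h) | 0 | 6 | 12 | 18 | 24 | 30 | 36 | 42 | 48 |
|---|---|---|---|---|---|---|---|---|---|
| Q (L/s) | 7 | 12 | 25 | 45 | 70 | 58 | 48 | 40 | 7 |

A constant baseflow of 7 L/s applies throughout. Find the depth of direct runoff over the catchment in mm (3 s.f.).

d ≈ 52.2 mm

Direct runoff: 0.0, 5.0, 18.0, 38.0, 63.0, 51.0, 41.0, 33.0, 0.0 L/s; ΣQ_DR = 249.0 L/s.
V = ΣQ_DR · Δt = 249.0 × 21600 s = 5.378 × 10^6 L.
Over A = 10.3 ha, depth = V / A = 52.2 mm.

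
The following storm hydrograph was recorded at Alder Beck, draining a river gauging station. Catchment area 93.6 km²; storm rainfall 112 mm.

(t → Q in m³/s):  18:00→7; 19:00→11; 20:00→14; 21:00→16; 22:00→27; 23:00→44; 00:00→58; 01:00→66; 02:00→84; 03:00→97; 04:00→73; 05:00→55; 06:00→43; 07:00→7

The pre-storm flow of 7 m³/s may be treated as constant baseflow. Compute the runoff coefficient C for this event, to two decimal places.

C ≈ 0.17

ΣQ_DR = 504.0 m³/s; V = ΣQ_DR·Δt = 1.814 × 10^6 m³.
Runoff depth d = V / A = 19.38 mm.
C = d / P = 19.38 / 112 = 0.17.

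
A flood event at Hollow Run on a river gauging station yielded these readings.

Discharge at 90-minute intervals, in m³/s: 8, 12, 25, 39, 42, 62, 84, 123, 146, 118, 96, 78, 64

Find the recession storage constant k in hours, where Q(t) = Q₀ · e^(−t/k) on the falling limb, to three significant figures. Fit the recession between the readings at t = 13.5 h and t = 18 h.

On the falling limb, Q drops from 118 to 64 m³/s between t = 13.5 h and t = 18 h (Δt = 4.5 h).
k = −Δt / ln(Q₂/Q₁) = −4.5 / ln(64/118) = 7.36 h.

k ≈ 7.36 h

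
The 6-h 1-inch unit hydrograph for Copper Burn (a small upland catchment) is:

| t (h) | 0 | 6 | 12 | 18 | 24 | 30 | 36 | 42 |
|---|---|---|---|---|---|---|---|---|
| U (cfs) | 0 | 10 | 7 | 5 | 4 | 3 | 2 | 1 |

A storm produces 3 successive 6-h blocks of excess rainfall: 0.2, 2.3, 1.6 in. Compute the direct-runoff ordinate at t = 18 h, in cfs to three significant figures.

Q ≈ 33.1 cfs

By discrete convolution, Q_j = Σ (P_i / 1 in) · U_{j−i}.
At t = 18 h (j=3): Q = (0.2/1)·5 + (2.3/1)·7 + (1.6/1)·10 = 33.1 cfs.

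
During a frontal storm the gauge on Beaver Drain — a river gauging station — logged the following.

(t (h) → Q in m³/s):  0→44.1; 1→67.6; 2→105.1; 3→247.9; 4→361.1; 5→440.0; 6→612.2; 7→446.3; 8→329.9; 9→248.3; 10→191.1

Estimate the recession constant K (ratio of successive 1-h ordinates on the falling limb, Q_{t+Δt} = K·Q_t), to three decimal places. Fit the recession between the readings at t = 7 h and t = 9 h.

Using the recession-limb readings at t = 7 h and t = 9 h: Q falls from 446.3 to 248.3 m³/s over 2 intervals.
K = (Q₂/Q₁)^(1/2) = (248.3/446.3)^(1/2) = 0.746.

K ≈ 0.746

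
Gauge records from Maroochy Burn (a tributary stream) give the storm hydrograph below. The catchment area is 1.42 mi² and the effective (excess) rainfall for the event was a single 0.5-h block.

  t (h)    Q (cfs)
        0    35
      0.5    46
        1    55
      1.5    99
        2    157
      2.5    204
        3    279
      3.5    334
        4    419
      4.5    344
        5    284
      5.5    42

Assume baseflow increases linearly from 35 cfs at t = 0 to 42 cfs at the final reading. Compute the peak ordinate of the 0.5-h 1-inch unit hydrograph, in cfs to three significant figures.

Direct runoff: 0.00, 10.36, 18.73, 62.09, 119.45, 165.82, 240.18, 294.55, 378.91, 303.27, 242.64, 0.00 cfs; ΣQ_DR = 1836 cfs, peak = 378.91 cfs.
Runoff depth d = ΣQ_DR·Δt / A = 1836 × 1800 / (1.42 mi²) = 1.002 in.
The 1-inch UH is the DRH scaled by (1 in)/d, so U_p = 378.91 × 1/1.002 = 378 cfs.

U_p ≈ 378 cfs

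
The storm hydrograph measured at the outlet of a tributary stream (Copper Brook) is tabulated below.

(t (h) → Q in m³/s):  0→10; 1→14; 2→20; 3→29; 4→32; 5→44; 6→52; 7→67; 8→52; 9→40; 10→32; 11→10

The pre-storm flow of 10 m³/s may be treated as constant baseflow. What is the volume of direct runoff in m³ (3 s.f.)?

V ≈ 1.02 × 10^6 m³

Direct-runoff ordinates (Q − Q_b): 0.0, 4.0, 10.0, 19.0, 22.0, 34.0, 42.0, 57.0, 42.0, 30.0, 22.0, 0.0 m³/s.
ΣQ_DR = 282.0 m³/s.
With Δt = 1 h = 3600 s, V = ΣQ_DR · Δt = 282.0 × 3600 = 1.02 × 10^6 m³.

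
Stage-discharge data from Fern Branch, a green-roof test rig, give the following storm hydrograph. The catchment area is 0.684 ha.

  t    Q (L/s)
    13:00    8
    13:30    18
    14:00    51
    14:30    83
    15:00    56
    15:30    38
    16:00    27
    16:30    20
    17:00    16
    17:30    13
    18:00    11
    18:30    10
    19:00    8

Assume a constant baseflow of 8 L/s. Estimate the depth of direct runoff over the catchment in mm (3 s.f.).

Direct runoff: 0.0, 10.0, 43.0, 75.0, 48.0, 30.0, 19.0, 12.0, 8.0, 5.0, 3.0, 2.0, 0.0 L/s; ΣQ_DR = 255.0 L/s.
V = ΣQ_DR · Δt = 255.0 × 1800 s = 4.590 × 10^5 L.
Over A = 0.684 ha, depth = V / A = 67.1 mm.

d ≈ 67.1 mm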